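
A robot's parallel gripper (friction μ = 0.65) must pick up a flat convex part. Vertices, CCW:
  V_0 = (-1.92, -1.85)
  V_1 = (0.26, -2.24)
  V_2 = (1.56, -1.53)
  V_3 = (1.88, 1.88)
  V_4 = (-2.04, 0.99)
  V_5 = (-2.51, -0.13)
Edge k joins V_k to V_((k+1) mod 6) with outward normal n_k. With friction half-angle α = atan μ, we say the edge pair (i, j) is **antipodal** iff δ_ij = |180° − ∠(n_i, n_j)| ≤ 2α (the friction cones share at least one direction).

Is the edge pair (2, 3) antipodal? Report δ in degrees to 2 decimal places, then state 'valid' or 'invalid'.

α = atan 0.65 = 33.02°;  2α = 66.05°
edge 2: e_2 = (+0.32, +3.41);  n_2 = (+0.9956, -0.0934)
edge 3: e_3 = (-3.92, -0.89);  n_3 = (-0.2214, +0.9752)
∠(n_2, n_3) = 108.15°
δ = |180° − 108.15°| = 71.85°
71.85° > 2α = 66.05°  →  invalid

δ = 71.85°, invalid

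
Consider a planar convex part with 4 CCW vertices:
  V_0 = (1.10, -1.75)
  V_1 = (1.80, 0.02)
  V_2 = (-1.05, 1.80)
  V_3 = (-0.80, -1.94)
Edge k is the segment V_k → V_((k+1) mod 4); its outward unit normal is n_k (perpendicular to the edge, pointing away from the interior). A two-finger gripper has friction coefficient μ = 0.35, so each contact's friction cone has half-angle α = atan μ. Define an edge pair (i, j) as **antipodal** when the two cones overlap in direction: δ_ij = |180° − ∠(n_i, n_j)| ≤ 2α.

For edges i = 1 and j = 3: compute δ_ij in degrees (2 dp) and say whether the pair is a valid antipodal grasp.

α = atan 0.35 = 19.29°;  2α = 38.58°
edge 1: e_1 = (-2.85, +1.78);  n_1 = (+0.5297, +0.8482)
edge 3: e_3 = (+1.90, +0.19);  n_3 = (+0.0995, -0.9950)
∠(n_1, n_3) = 142.30°
δ = |180° − 142.30°| = 37.70°
37.70° ≤ 2α = 38.58°  →  valid

δ = 37.70°, valid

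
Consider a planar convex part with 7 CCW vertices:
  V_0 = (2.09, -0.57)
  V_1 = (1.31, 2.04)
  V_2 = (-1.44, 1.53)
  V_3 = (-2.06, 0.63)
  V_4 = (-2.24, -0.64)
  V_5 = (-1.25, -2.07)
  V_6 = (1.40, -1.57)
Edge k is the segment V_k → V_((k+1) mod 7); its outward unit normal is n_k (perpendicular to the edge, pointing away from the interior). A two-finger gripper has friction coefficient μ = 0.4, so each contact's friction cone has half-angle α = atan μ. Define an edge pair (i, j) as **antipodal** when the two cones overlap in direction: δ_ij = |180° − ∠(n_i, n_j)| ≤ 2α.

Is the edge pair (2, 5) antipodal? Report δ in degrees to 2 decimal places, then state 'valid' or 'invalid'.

δ = 44.75°, invalid

α = atan 0.4 = 21.80°;  2α = 43.60°
edge 2: e_2 = (-0.62, -0.90);  n_2 = (-0.8235, +0.5673)
edge 5: e_5 = (+2.65, +0.50);  n_5 = (+0.1854, -0.9827)
∠(n_2, n_5) = 135.25°
δ = |180° − 135.25°| = 44.75°
44.75° > 2α = 43.60°  →  invalid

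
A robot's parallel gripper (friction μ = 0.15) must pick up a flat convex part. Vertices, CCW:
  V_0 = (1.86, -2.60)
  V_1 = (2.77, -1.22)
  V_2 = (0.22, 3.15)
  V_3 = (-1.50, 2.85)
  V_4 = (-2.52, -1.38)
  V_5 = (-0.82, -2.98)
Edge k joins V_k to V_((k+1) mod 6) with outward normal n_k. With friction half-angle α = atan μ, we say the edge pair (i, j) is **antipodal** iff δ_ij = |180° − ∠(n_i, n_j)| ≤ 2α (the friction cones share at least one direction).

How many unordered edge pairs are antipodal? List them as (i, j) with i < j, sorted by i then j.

α = atan 0.15 = 8.53°;  2α = 17.06°
n_0 = (+0.8348, -0.5505)
n_1 = (+0.8637, +0.5040)
n_2 = (-0.1718, +0.9851)
n_3 = (-0.9721, +0.2344)
n_4 = (-0.6854, -0.7282)
n_5 = (+0.1404, -0.9901)
  (0,1): δ = 116.33°  ·
  (0,2): δ = 46.70°  ·
  (0,3): δ = 19.84°  ·
  (0,4): δ = 80.14°  ·
  (0,5): δ = 131.47°  ·
  (1,2): δ = 110.37°  ·
  (1,3): δ = 43.82°  ·
  (1,4): δ = 16.47°  ✓
  (1,5): δ = 67.81°  ·
  (2,3): δ = 113.45°  ·
  (2,4): δ = 53.16°  ·
  (2,5): δ = 1.82°  ✓
  (3,4): δ = 119.71°  ·
  (3,5): δ = 68.37°  ·
  (4,5): δ = 128.67°  ·
antipodal pairs: 2

count = 2; pairs: (1,4), (2,5)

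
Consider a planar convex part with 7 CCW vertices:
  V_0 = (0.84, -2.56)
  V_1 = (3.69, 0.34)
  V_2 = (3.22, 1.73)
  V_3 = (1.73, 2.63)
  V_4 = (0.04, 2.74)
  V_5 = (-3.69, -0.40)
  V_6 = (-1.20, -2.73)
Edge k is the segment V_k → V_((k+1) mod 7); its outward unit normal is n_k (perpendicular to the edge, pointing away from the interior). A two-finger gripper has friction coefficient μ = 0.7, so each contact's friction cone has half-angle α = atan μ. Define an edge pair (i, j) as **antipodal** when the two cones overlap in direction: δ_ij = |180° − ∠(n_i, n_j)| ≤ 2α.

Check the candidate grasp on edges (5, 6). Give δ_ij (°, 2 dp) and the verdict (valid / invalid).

δ = 132.14°, invalid

α = atan 0.7 = 34.99°;  2α = 69.98°
edge 5: e_5 = (+2.49, -2.33);  n_5 = (-0.6833, -0.7302)
edge 6: e_6 = (+2.04, +0.17);  n_6 = (+0.0830, -0.9965)
∠(n_5, n_6) = 47.86°
δ = |180° − 47.86°| = 132.14°
132.14° > 2α = 69.98°  →  invalid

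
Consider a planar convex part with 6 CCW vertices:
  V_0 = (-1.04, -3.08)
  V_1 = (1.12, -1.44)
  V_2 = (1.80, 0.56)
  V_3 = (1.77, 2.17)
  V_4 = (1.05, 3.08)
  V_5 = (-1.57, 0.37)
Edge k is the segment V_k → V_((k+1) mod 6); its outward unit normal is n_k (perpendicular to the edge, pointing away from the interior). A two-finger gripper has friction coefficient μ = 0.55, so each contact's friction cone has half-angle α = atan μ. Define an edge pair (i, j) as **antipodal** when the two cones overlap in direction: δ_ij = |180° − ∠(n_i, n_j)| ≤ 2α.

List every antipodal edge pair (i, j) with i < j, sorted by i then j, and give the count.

α = atan 0.55 = 28.81°;  2α = 57.62°
n_0 = (+0.6047, -0.7964)
n_1 = (+0.9468, -0.3219)
n_2 = (+0.9998, +0.0186)
n_3 = (+0.7842, +0.6205)
n_4 = (-0.7189, +0.6951)
n_5 = (-0.9884, -0.1518)
  (0,1): δ = 145.99°  ·
  (0,2): δ = 126.14°  ·
  (0,3): δ = 88.86°  ·
  (0,4): δ = 8.76°  ✓
  (0,5): δ = 61.53°  ·
  (1,2): δ = 160.15°  ·
  (1,3): δ = 122.87°  ·
  (1,4): δ = 25.25°  ✓
  (1,5): δ = 27.51°  ✓
  (2,3): δ = 142.72°  ·
  (2,4): δ = 45.10°  ✓
  (2,5): δ = 7.67°  ✓
  (3,4): δ = 82.38°  ·
  (3,5): δ = 29.62°  ✓
  (4,5): δ = 127.23°  ·
antipodal pairs: 6

count = 6; pairs: (0,4), (1,4), (1,5), (2,4), (2,5), (3,5)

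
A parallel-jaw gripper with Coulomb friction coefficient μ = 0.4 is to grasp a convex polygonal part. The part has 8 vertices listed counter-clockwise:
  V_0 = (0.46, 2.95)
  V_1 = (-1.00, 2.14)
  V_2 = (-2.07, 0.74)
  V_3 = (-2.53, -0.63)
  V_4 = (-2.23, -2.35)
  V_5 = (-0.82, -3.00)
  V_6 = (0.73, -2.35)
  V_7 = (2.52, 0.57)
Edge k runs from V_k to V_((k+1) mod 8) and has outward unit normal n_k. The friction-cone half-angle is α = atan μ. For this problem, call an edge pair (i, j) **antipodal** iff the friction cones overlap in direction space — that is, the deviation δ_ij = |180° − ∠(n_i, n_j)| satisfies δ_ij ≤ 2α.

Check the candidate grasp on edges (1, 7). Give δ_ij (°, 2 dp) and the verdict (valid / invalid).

δ = 78.27°, invalid

α = atan 0.4 = 21.80°;  2α = 43.60°
edge 1: e_1 = (-1.07, -1.40);  n_1 = (-0.7945, +0.6072)
edge 7: e_7 = (-2.06, +2.38);  n_7 = (+0.7561, +0.6544)
∠(n_1, n_7) = 101.73°
δ = |180° − 101.73°| = 78.27°
78.27° > 2α = 43.60°  →  invalid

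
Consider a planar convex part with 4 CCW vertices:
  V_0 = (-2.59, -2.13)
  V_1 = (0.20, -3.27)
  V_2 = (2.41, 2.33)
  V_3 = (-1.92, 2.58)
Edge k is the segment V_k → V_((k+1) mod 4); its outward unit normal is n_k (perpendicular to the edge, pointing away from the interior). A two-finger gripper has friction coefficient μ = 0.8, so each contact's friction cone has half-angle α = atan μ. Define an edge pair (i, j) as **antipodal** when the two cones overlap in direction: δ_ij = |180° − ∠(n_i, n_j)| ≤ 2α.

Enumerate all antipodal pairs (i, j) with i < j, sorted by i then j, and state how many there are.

α = atan 0.8 = 38.66°;  2α = 77.32°
n_0 = (-0.3782, -0.9257)
n_1 = (+0.9302, -0.3671)
n_2 = (+0.0576, +0.9983)
n_3 = (-0.9900, +0.1408)
  (0,1): δ = 89.31°  ·
  (0,2): δ = 18.92°  ✓
  (0,3): δ = 104.13°  ·
  (1,2): δ = 71.77°  ✓
  (1,3): δ = 13.44°  ✓
  (2,3): δ = 94.79°  ·
antipodal pairs: 3

count = 3; pairs: (0,2), (1,2), (1,3)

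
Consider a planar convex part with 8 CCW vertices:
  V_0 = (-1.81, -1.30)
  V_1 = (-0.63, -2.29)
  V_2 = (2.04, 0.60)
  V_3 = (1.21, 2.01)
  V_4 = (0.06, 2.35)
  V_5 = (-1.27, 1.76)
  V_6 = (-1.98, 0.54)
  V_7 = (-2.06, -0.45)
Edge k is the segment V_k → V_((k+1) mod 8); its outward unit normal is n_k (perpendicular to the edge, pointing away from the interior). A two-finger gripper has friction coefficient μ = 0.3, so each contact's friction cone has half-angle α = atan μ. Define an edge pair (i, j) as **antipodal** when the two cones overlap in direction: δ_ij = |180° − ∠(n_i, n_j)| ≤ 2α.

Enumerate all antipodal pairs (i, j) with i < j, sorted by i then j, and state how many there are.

α = atan 0.3 = 16.70°;  2α = 33.40°
n_0 = (-0.6427, -0.7661)
n_1 = (+0.7345, -0.6786)
n_2 = (+0.8618, +0.5073)
n_3 = (+0.2835, +0.9590)
n_4 = (-0.4055, +0.9141)
n_5 = (-0.8643, +0.5030)
n_6 = (-0.9968, +0.0805)
n_7 = (-0.9594, -0.2822)
  (0,1): δ = 92.74°  ·
  (0,2): δ = 19.52°  ✓
  (0,3): δ = 23.53°  ✓
  (0,4): δ = 63.92°  ·
  (0,5): δ = 99.80°  ·
  (0,6): δ = 125.38°  ·
  (0,7): δ = 146.39°  ·
  (1,2): δ = 106.78°  ·
  (1,3): δ = 63.74°  ·
  (1,4): δ = 23.34°  ✓
  (1,5): δ = 12.54°  ✓
  (1,6): δ = 38.11°  ·
  (1,7): δ = 59.12°  ·
  (2,3): δ = 136.95°  ·
  (2,4): δ = 96.56°  ·
  (2,5): δ = 60.68°  ·
  (2,6): δ = 35.10°  ·
  (2,7): δ = 14.09°  ✓
  (3,4): δ = 139.61°  ·
  (3,5): δ = 103.73°  ·
  (3,6): δ = 78.15°  ·
  (3,7): δ = 57.14°  ·
  (4,5): δ = 144.12°  ·
  (4,6): δ = 118.54°  ·
  (4,7): δ = 97.53°  ·
  (5,6): δ = 154.42°  ·
  (5,7): δ = 133.41°  ·
  (6,7): δ = 158.99°  ·
antipodal pairs: 5

count = 5; pairs: (0,2), (0,3), (1,4), (1,5), (2,7)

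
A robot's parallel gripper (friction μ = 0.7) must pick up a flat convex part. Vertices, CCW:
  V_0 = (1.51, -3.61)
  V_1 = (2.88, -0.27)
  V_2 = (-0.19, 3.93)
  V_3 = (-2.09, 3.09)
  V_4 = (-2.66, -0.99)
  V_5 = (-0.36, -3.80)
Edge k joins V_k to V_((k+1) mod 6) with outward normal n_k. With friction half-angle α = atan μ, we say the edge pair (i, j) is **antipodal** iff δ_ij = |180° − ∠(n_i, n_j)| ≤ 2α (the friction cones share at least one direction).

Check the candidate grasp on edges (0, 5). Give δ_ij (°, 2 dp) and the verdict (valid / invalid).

δ = 118.10°, invalid

α = atan 0.7 = 34.99°;  2α = 69.98°
edge 0: e_0 = (+1.37, +3.34);  n_0 = (+0.9252, -0.3795)
edge 5: e_5 = (+1.87, +0.19);  n_5 = (+0.1011, -0.9949)
∠(n_0, n_5) = 61.90°
δ = |180° − 61.90°| = 118.10°
118.10° > 2α = 69.98°  →  invalid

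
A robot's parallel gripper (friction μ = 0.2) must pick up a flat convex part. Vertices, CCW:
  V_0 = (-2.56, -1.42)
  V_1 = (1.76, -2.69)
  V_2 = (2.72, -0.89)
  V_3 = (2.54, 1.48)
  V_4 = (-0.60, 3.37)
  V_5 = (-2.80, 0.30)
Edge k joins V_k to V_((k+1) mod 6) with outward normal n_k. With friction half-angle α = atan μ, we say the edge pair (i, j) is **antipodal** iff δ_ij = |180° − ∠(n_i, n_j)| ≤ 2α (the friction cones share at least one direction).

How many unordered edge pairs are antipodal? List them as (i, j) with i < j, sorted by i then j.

α = atan 0.2 = 11.31°;  2α = 22.62°
n_0 = (-0.2820, -0.9594)
n_1 = (+0.8824, -0.4706)
n_2 = (+0.9971, +0.0757)
n_3 = (+0.5157, +0.8568)
n_4 = (-0.8128, +0.5825)
n_5 = (-0.9904, -0.1382)
  (0,1): δ = 101.69°  ·
  (0,2): δ = 69.27°  ·
  (0,3): δ = 14.66°  ✓
  (0,4): δ = 70.76°  ·
  (0,5): δ = 114.33°  ·
  (1,2): δ = 147.58°  ·
  (1,3): δ = 92.97°  ·
  (1,4): δ = 7.55°  ✓
  (1,5): δ = 36.02°  ·
  (2,3): δ = 125.39°  ·
  (2,4): δ = 39.97°  ·
  (2,5): δ = 3.60°  ✓
  (3,4): δ = 94.58°  ·
  (3,5): δ = 51.01°  ·
  (4,5): δ = 136.43°  ·
antipodal pairs: 3

count = 3; pairs: (0,3), (1,4), (2,5)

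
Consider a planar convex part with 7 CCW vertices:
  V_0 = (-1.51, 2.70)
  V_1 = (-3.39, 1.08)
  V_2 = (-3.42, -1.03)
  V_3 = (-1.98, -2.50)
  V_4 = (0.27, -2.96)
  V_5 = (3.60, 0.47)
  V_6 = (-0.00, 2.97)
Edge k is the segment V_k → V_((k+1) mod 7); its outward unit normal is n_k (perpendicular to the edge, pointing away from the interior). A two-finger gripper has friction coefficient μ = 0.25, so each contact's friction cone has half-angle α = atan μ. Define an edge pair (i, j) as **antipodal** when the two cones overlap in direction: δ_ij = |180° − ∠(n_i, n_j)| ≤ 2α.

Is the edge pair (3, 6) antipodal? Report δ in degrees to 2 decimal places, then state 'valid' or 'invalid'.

δ = 21.69°, valid

α = atan 0.25 = 14.04°;  2α = 28.07°
edge 3: e_3 = (+2.25, -0.46);  n_3 = (-0.2003, -0.9797)
edge 6: e_6 = (-1.51, -0.27);  n_6 = (-0.1760, +0.9844)
∠(n_3, n_6) = 158.31°
δ = |180° − 158.31°| = 21.69°
21.69° ≤ 2α = 28.07°  →  valid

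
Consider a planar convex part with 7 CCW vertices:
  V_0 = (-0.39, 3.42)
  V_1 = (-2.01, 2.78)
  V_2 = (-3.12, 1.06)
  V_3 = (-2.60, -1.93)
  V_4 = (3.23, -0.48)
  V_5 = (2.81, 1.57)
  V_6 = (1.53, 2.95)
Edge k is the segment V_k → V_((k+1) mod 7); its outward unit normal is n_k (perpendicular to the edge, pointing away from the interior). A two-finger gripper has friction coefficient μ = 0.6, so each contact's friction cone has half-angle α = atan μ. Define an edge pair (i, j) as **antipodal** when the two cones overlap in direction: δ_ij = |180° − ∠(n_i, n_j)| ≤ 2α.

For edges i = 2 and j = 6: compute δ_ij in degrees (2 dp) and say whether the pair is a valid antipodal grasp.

α = atan 0.6 = 30.96°;  2α = 61.93°
edge 2: e_2 = (+0.52, -2.99);  n_2 = (-0.9852, -0.1713)
edge 6: e_6 = (-1.92, +0.47);  n_6 = (+0.2378, +0.9713)
∠(n_2, n_6) = 113.62°
δ = |180° − 113.62°| = 66.38°
66.38° > 2α = 61.93°  →  invalid

δ = 66.38°, invalid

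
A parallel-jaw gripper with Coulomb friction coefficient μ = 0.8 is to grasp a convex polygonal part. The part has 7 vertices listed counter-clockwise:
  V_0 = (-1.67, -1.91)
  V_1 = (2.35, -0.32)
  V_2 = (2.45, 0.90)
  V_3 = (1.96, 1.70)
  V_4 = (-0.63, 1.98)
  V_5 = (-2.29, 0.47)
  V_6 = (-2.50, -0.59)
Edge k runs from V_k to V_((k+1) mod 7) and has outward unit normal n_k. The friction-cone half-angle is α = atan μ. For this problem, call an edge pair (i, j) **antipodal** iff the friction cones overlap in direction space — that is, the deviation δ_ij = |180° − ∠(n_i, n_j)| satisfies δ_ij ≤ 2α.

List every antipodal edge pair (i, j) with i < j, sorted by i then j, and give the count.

count = 9; pairs: (0,3), (0,4), (0,5), (1,4), (1,5), (1,6), (2,5), (2,6), (3,6)

α = atan 0.8 = 38.66°;  2α = 77.32°
n_0 = (+0.3678, -0.9299)
n_1 = (+0.9967, -0.0817)
n_2 = (+0.8528, +0.5223)
n_3 = (+0.1075, +0.9942)
n_4 = (-0.6729, +0.7397)
n_5 = (-0.9809, +0.1943)
n_6 = (-0.8466, -0.5323)
  (0,1): δ = 116.27°  ·
  (0,2): δ = 80.09°  ·
  (0,3): δ = 27.75°  ✓
  (0,4): δ = 20.71°  ✓
  (0,5): δ = 57.21°  ✓
  (0,6): δ = 100.58°  ·
  (1,2): δ = 143.83°  ·
  (1,3): δ = 91.48°  ·
  (1,4): δ = 43.02°  ✓
  (1,5): δ = 6.52°  ✓
  (1,6): δ = 36.85°  ✓
  (2,3): δ = 127.66°  ·
  (2,4): δ = 79.20°  ·
  (2,5): δ = 42.69°  ✓
  (2,6): δ = 0.67°  ✓
  (3,4): δ = 131.54°  ·
  (3,5): δ = 95.04°  ·
  (3,6): δ = 51.67°  ✓
  (4,5): δ = 143.50°  ·
  (4,6): δ = 100.13°  ·
  (5,6): δ = 136.63°  ·
antipodal pairs: 9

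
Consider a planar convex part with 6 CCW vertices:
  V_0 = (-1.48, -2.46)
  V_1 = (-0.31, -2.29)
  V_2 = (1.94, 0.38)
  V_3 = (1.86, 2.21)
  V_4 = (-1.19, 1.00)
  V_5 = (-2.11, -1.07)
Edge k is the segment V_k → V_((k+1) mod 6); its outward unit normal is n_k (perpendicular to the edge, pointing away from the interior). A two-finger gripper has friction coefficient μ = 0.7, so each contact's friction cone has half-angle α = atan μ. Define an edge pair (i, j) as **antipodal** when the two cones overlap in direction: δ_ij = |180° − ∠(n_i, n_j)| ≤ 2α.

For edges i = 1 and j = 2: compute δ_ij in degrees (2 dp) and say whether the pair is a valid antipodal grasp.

α = atan 0.7 = 34.99°;  2α = 69.98°
edge 1: e_1 = (+2.25, +2.67);  n_1 = (+0.7647, -0.6444)
edge 2: e_2 = (-0.08, +1.83);  n_2 = (+0.9990, +0.0437)
∠(n_1, n_2) = 42.62°
δ = |180° − 42.62°| = 137.38°
137.38° > 2α = 69.98°  →  invalid

δ = 137.38°, invalid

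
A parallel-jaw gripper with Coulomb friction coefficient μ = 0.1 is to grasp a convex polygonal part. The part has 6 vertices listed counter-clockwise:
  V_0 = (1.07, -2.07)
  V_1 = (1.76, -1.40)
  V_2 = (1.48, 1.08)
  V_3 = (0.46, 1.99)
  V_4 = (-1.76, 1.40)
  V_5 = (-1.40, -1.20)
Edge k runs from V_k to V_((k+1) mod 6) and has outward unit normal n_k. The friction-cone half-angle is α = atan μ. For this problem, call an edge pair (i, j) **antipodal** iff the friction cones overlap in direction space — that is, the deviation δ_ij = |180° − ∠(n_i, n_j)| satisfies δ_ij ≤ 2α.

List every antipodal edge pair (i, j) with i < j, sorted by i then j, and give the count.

α = atan 0.1 = 5.71°;  2α = 11.42°
n_0 = (+0.6966, -0.7174)
n_1 = (+0.9937, +0.1122)
n_2 = (+0.6657, +0.7462)
n_3 = (-0.2568, +0.9665)
n_4 = (-0.9905, -0.1372)
n_5 = (-0.3322, -0.9432)
  (0,1): δ = 127.72°  ·
  (0,2): δ = 85.90°  ·
  (0,3): δ = 29.27°  ·
  (0,4): δ = 53.73°  ·
  (0,5): δ = 116.44°  ·
  (1,2): δ = 138.18°  ·
  (1,3): δ = 81.56°  ·
  (1,4): δ = 1.44°  ✓
  (1,5): δ = 64.15°  ·
  (2,3): δ = 123.38°  ·
  (2,4): δ = 40.38°  ·
  (2,5): δ = 22.33°  ·
  (3,4): δ = 97.00°  ·
  (3,5): δ = 34.29°  ·
  (4,5): δ = 117.29°  ·
antipodal pairs: 1

count = 1; pairs: (1,4)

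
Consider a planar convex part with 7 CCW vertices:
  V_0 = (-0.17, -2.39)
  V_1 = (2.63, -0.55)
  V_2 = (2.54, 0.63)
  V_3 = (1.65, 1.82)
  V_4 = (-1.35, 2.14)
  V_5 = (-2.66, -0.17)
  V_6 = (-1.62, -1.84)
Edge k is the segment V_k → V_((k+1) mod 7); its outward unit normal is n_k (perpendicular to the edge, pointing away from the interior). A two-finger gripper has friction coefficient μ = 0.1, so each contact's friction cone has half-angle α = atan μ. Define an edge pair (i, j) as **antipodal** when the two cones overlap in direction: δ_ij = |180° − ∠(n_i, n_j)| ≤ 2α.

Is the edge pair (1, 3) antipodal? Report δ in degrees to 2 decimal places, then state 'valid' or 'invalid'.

δ = 100.45°, invalid

α = atan 0.1 = 5.71°;  2α = 11.42°
edge 1: e_1 = (-0.09, +1.18);  n_1 = (+0.9971, +0.0761)
edge 3: e_3 = (-3.00, +0.32);  n_3 = (+0.1061, +0.9944)
∠(n_1, n_3) = 79.55°
δ = |180° − 79.55°| = 100.45°
100.45° > 2α = 11.42°  →  invalid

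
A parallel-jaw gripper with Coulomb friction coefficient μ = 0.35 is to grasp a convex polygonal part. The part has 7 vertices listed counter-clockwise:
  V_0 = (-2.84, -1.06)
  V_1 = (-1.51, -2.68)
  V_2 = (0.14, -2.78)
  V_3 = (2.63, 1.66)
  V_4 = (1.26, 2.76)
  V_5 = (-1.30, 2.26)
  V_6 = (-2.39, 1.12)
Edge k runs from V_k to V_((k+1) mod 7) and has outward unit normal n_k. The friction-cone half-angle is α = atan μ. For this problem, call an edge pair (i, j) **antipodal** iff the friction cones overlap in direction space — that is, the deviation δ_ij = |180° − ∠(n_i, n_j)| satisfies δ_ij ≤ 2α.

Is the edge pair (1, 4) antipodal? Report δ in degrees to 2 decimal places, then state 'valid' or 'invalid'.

δ = 14.52°, valid

α = atan 0.35 = 19.29°;  2α = 38.58°
edge 1: e_1 = (+1.65, -0.10);  n_1 = (-0.0605, -0.9982)
edge 4: e_4 = (-2.56, -0.50);  n_4 = (-0.1917, +0.9815)
∠(n_1, n_4) = 165.48°
δ = |180° − 165.48°| = 14.52°
14.52° ≤ 2α = 38.58°  →  valid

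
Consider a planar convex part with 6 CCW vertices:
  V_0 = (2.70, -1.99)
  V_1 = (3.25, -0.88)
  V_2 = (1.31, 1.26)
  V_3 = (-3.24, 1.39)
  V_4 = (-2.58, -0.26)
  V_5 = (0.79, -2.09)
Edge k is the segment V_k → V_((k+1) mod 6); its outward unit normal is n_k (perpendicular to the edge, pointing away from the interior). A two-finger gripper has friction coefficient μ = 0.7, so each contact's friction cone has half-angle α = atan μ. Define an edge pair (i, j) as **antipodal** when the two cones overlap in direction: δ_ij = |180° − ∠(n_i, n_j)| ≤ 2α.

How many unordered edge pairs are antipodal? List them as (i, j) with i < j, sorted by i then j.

count = 8; pairs: (0,2), (0,3), (1,3), (1,4), (1,5), (2,3), (2,4), (2,5)

α = atan 0.7 = 34.99°;  2α = 69.98°
n_0 = (+0.8960, -0.4440)
n_1 = (+0.7409, +0.6716)
n_2 = (+0.0286, +0.9996)
n_3 = (-0.9285, -0.3714)
n_4 = (-0.4772, -0.8788)
n_5 = (+0.0523, -0.9986)
  (0,1): δ = 111.45°  ·
  (0,2): δ = 65.28°  ✓
  (0,3): δ = 48.16°  ✓
  (0,4): δ = 87.86°  ·
  (0,5): δ = 119.36°  ·
  (1,2): δ = 133.83°  ·
  (1,3): δ = 20.39°  ✓
  (1,4): δ = 19.30°  ✓
  (1,5): δ = 50.80°  ✓
  (2,3): δ = 66.56°  ✓
  (2,4): δ = 26.87°  ✓
  (2,5): δ = 4.63°  ✓
  (3,4): δ = 140.30°  ·
  (3,5): δ = 108.80°  ·
  (4,5): δ = 148.50°  ·
antipodal pairs: 8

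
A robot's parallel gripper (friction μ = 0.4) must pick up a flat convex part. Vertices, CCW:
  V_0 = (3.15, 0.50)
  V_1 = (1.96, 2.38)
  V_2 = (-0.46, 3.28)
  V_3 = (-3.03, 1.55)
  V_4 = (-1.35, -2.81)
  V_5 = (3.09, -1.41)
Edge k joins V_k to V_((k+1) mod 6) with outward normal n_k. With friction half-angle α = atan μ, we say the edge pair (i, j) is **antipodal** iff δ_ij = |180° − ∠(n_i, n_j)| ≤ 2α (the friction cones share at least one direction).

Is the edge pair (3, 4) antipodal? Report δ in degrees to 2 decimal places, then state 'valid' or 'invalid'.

α = atan 0.4 = 21.80°;  2α = 43.60°
edge 3: e_3 = (+1.68, -4.36);  n_3 = (-0.9331, -0.3596)
edge 4: e_4 = (+4.44, +1.40);  n_4 = (+0.3007, -0.9537)
∠(n_3, n_4) = 86.43°
δ = |180° − 86.43°| = 93.57°
93.57° > 2α = 43.60°  →  invalid

δ = 93.57°, invalid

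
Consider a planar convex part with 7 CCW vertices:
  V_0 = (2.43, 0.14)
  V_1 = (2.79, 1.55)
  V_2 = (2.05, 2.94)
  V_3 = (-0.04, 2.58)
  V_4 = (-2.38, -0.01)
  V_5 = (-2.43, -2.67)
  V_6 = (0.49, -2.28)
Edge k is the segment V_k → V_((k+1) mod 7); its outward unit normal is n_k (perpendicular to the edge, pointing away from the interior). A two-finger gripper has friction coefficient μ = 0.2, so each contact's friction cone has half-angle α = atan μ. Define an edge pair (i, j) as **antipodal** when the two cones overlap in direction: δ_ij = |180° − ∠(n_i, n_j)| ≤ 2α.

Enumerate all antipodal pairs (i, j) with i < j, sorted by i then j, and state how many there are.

count = 3; pairs: (0,4), (2,5), (3,6)

α = atan 0.2 = 11.31°;  2α = 22.62°
n_0 = (+0.9689, -0.2474)
n_1 = (+0.8827, +0.4699)
n_2 = (-0.1697, +0.9855)
n_3 = (-0.7420, +0.6704)
n_4 = (-0.9998, +0.0188)
n_5 = (+0.1324, -0.9912)
n_6 = (+0.7802, -0.6255)
  (0,1): δ = 137.65°  ·
  (0,2): δ = 65.90°  ·
  (0,3): δ = 27.77°  ·
  (0,4): δ = 13.25°  ✓
  (0,5): δ = 111.93°  ·
  (0,6): δ = 155.61°  ·
  (1,2): δ = 108.26°  ·
  (1,3): δ = 70.13°  ·
  (1,4): δ = 29.11°  ·
  (1,5): δ = 69.58°  ·
  (1,6): δ = 113.25°  ·
  (2,3): δ = 141.87°  ·
  (2,4): δ = 100.85°  ·
  (2,5): δ = 2.17°  ✓
  (2,6): δ = 41.51°  ·
  (3,4): δ = 138.98°  ·
  (3,5): δ = 40.30°  ·
  (3,6): δ = 3.38°  ✓
  (4,5): δ = 81.32°  ·
  (4,6): δ = 37.64°  ·
  (5,6): δ = 136.33°  ·
antipodal pairs: 3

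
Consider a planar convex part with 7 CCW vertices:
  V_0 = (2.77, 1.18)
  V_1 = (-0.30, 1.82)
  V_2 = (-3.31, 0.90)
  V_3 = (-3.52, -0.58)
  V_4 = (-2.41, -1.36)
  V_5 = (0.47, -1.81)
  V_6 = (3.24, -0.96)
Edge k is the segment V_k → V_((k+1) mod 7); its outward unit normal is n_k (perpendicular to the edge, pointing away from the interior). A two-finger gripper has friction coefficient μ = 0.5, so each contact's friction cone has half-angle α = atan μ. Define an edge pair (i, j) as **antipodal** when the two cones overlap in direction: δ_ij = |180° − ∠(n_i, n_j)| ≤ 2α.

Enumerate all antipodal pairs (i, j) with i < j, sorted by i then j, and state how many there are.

count = 8; pairs: (0,3), (0,4), (0,5), (1,3), (1,4), (1,5), (2,6), (3,6)

α = atan 0.5 = 26.57°;  2α = 53.13°
n_0 = (+0.2041, +0.9790)
n_1 = (-0.2923, +0.9563)
n_2 = (-0.9901, +0.1405)
n_3 = (-0.5749, -0.8182)
n_4 = (-0.1544, -0.9880)
n_5 = (+0.2934, -0.9560)
n_6 = (+0.9767, +0.2145)
  (0,1): δ = 151.23°  ·
  (0,2): δ = 86.30°  ·
  (0,3): δ = 23.32°  ✓
  (0,4): δ = 2.90°  ✓
  (0,5): δ = 28.83°  ✓
  (0,6): δ = 114.16°  ·
  (1,2): δ = 115.07°  ·
  (1,3): δ = 52.09°  ✓
  (1,4): δ = 25.88°  ✓
  (1,5): δ = 0.06°  ✓
  (1,6): δ = 85.39°  ·
  (2,3): δ = 117.02°  ·
  (2,4): δ = 90.80°  ·
  (2,5): δ = 64.86°  ·
  (2,6): δ = 20.46°  ✓
  (3,4): δ = 153.78°  ·
  (3,5): δ = 127.85°  ·
  (3,6): δ = 42.52°  ✓
  (4,5): δ = 154.06°  ·
  (4,6): δ = 68.73°  ·
  (5,6): δ = 94.67°  ·
antipodal pairs: 8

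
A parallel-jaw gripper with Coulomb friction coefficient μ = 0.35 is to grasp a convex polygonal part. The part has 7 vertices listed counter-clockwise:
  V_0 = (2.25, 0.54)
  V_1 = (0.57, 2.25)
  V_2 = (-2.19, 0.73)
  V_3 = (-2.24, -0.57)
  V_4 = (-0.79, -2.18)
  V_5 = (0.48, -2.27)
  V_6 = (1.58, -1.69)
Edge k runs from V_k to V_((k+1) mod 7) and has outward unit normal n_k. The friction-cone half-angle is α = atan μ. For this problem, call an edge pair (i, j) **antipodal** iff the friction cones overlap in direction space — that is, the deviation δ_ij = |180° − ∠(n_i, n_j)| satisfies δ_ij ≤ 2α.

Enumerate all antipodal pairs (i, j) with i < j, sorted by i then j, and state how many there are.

α = atan 0.35 = 19.29°;  2α = 38.58°
n_0 = (+0.7133, +0.7008)
n_1 = (-0.4824, +0.8759)
n_2 = (-0.9993, +0.0384)
n_3 = (-0.7431, -0.6692)
n_4 = (-0.0707, -0.9975)
n_5 = (+0.4664, -0.8846)
n_6 = (+0.9577, -0.2877)
  (0,1): δ = 105.65°  ·
  (0,2): δ = 46.70°  ·
  (0,3): δ = 2.49°  ✓
  (0,4): δ = 41.45°  ·
  (0,5): δ = 73.31°  ·
  (0,6): δ = 118.78°  ·
  (1,2): δ = 121.05°  ·
  (1,3): δ = 76.84°  ·
  (1,4): δ = 32.90°  ✓
  (1,5): δ = 1.04°  ✓
  (1,6): δ = 44.43°  ·
  (2,3): δ = 135.79°  ·
  (2,4): δ = 91.85°  ·
  (2,5): δ = 60.00°  ·
  (2,6): δ = 14.52°  ✓
  (3,4): δ = 136.06°  ·
  (3,5): δ = 104.21°  ·
  (3,6): δ = 58.73°  ·
  (4,5): δ = 148.14°  ·
  (4,6): δ = 102.67°  ·
  (5,6): δ = 134.52°  ·
antipodal pairs: 4

count = 4; pairs: (0,3), (1,4), (1,5), (2,6)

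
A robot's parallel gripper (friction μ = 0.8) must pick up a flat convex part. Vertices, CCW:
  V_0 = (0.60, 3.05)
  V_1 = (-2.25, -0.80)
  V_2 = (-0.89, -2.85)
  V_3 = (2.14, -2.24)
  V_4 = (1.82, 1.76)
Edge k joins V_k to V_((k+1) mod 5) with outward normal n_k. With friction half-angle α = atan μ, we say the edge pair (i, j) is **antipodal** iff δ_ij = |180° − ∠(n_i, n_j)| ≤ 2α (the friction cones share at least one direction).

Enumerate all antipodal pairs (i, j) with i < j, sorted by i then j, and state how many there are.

count = 5; pairs: (0,2), (0,3), (1,3), (1,4), (2,4)

α = atan 0.8 = 38.66°;  2α = 77.32°
n_0 = (-0.8037, +0.5950)
n_1 = (-0.8333, -0.5528)
n_2 = (+0.1974, -0.9803)
n_3 = (+0.9968, +0.0797)
n_4 = (+0.7265, +0.6871)
  (0,1): δ = 109.93°  ·
  (0,2): δ = 42.11°  ✓
  (0,3): δ = 41.08°  ✓
  (0,4): δ = 79.91°  ·
  (1,2): δ = 112.18°  ·
  (1,3): δ = 28.99°  ✓
  (1,4): δ = 9.84°  ✓
  (2,3): δ = 96.81°  ·
  (2,4): δ = 57.98°  ✓
  (3,4): δ = 141.17°  ·
antipodal pairs: 5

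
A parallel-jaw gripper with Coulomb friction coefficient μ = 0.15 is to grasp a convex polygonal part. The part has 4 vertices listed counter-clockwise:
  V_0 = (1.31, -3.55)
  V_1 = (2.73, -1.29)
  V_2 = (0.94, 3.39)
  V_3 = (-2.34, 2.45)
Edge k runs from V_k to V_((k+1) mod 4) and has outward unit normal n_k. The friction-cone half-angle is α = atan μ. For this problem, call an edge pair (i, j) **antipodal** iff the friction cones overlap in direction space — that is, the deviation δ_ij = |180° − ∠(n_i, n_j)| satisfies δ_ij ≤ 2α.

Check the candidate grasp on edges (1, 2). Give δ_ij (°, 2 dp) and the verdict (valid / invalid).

α = atan 0.15 = 8.53°;  2α = 17.06°
edge 1: e_1 = (-1.79, +4.68);  n_1 = (+0.9340, +0.3572)
edge 2: e_2 = (-3.28, -0.94);  n_2 = (-0.2755, +0.9613)
∠(n_1, n_2) = 85.06°
δ = |180° − 85.06°| = 94.94°
94.94° > 2α = 17.06°  →  invalid

δ = 94.94°, invalid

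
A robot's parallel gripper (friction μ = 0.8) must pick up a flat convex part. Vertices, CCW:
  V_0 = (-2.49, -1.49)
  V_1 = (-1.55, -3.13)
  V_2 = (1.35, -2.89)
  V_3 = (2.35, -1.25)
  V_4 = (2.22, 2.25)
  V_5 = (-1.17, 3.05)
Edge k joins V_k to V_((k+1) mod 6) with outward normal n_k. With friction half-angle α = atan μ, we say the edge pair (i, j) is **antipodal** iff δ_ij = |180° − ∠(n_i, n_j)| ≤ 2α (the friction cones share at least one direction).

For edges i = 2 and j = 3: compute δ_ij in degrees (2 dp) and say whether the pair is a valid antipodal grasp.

α = atan 0.8 = 38.66°;  2α = 77.32°
edge 2: e_2 = (+1.00, +1.64);  n_2 = (+0.8538, -0.5206)
edge 3: e_3 = (-0.13, +3.50);  n_3 = (+0.9993, +0.0371)
∠(n_2, n_3) = 33.50°
δ = |180° − 33.50°| = 146.50°
146.50° > 2α = 77.32°  →  invalid

δ = 146.50°, invalid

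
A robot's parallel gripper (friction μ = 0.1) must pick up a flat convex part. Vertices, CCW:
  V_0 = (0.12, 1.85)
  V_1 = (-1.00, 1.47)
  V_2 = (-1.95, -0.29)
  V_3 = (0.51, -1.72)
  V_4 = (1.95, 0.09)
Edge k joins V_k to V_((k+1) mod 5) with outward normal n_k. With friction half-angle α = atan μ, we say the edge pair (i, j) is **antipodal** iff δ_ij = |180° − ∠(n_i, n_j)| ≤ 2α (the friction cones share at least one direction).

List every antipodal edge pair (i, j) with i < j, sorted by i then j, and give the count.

count = 1; pairs: (1,3)

α = atan 0.1 = 5.71°;  2α = 11.42°
n_0 = (-0.3213, +0.9470)
n_1 = (-0.8800, +0.4750)
n_2 = (-0.5026, -0.8645)
n_3 = (+0.7826, -0.6226)
n_4 = (+0.6932, +0.7208)
  (0,1): δ = 137.10°  ·
  (0,2): δ = 48.91°  ·
  (0,3): δ = 32.75°  ·
  (0,4): δ = 117.38°  ·
  (1,2): δ = 91.81°  ·
  (1,3): δ = 10.15°  ✓
  (1,4): δ = 74.48°  ·
  (2,3): δ = 98.34°  ·
  (2,4): δ = 13.71°  ·
  (3,4): δ = 95.38°  ·
antipodal pairs: 1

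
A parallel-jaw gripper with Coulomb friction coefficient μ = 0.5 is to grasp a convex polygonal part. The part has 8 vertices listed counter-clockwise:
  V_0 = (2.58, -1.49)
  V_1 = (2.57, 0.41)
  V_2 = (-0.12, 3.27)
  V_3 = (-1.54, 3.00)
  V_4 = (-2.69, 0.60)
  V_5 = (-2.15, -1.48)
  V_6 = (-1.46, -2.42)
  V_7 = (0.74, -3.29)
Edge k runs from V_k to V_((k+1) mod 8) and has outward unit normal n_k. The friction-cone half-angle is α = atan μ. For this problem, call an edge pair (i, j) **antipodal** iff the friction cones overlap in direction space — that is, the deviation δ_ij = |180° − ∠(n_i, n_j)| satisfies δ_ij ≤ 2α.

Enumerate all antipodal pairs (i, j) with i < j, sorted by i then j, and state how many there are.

count = 9; pairs: (0,3), (0,4), (0,5), (1,4), (1,5), (1,6), (2,6), (2,7), (3,7)

α = atan 0.5 = 26.57°;  2α = 53.13°
n_0 = (+1.0000, +0.0053)
n_1 = (+0.7284, +0.6851)
n_2 = (-0.1868, +0.9824)
n_3 = (-0.9018, +0.4321)
n_4 = (-0.9679, -0.2513)
n_5 = (-0.8061, -0.5917)
n_6 = (-0.3677, -0.9299)
n_7 = (+0.6993, -0.7148)
  (0,1): δ = 137.06°  ·
  (0,2): δ = 79.54°  ·
  (0,3): δ = 25.90°  ✓
  (0,4): δ = 14.25°  ✓
  (0,5): δ = 35.98°  ✓
  (0,6): δ = 68.12°  ·
  (0,7): δ = 134.07°  ·
  (1,2): δ = 122.48°  ·
  (1,3): δ = 68.85°  ·
  (1,4): δ = 28.69°  ✓
  (1,5): δ = 6.97°  ✓
  (1,6): δ = 25.18°  ✓
  (1,7): δ = 91.12°  ·
  (2,3): δ = 126.37°  ·
  (2,4): δ = 86.21°  ·
  (2,5): δ = 64.49°  ·
  (2,6): δ = 32.34°  ✓
  (2,7): δ = 33.60°  ✓
  (3,4): δ = 139.84°  ·
  (3,5): δ = 118.12°  ·
  (3,6): δ = 85.97°  ·
  (3,7): δ = 20.03°  ✓
  (4,5): δ = 158.27°  ·
  (4,6): δ = 126.13°  ·
  (4,7): δ = 60.18°  ·
  (5,6): δ = 147.86°  ·
  (5,7): δ = 81.91°  ·
  (6,7): δ = 114.05°  ·
antipodal pairs: 9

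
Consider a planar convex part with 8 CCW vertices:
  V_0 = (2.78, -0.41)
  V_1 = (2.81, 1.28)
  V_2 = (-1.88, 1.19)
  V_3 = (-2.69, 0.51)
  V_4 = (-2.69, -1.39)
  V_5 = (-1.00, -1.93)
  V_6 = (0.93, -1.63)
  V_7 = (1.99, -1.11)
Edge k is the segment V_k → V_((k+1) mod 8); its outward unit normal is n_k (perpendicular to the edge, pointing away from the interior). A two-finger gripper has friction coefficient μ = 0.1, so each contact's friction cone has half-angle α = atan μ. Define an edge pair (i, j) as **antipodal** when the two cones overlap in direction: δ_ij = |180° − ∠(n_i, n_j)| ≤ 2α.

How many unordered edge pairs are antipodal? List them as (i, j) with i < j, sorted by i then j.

count = 3; pairs: (0,3), (1,5), (2,7)

α = atan 0.1 = 5.71°;  2α = 11.42°
n_0 = (+0.9998, -0.0177)
n_1 = (-0.0192, +0.9998)
n_2 = (-0.6430, +0.7659)
n_3 = (-1.0000, -0.0000)
n_4 = (-0.3044, -0.9526)
n_5 = (+0.1536, -0.9881)
n_6 = (+0.4404, -0.8978)
n_7 = (+0.6632, -0.7485)
  (0,1): δ = 87.88°  ·
  (0,2): δ = 48.97°  ·
  (0,3): δ = 1.02°  ✓
  (0,4): δ = 73.30°  ·
  (0,5): δ = 99.85°  ·
  (0,6): δ = 117.15°  ·
  (0,7): δ = 132.56°  ·
  (1,2): δ = 141.09°  ·
  (1,3): δ = 91.10°  ·
  (1,4): δ = 18.82°  ·
  (1,5): δ = 7.74°  ✓
  (1,6): δ = 25.03°  ·
  (1,7): δ = 40.44°  ·
  (2,3): δ = 130.01°  ·
  (2,4): δ = 57.73°  ·
  (2,5): δ = 31.18°  ·
  (2,6): δ = 13.88°  ·
  (2,7): δ = 1.53°  ✓
  (3,4): δ = 107.72°  ·
  (3,5): δ = 81.16°  ·
  (3,6): δ = 63.87°  ·
  (3,7): δ = 48.46°  ·
  (4,5): δ = 153.44°  ·
  (4,6): δ = 136.15°  ·
  (4,7): δ = 120.74°  ·
  (5,6): δ = 162.70°  ·
  (5,7): δ = 147.29°  ·
  (6,7): δ = 164.59°  ·
antipodal pairs: 3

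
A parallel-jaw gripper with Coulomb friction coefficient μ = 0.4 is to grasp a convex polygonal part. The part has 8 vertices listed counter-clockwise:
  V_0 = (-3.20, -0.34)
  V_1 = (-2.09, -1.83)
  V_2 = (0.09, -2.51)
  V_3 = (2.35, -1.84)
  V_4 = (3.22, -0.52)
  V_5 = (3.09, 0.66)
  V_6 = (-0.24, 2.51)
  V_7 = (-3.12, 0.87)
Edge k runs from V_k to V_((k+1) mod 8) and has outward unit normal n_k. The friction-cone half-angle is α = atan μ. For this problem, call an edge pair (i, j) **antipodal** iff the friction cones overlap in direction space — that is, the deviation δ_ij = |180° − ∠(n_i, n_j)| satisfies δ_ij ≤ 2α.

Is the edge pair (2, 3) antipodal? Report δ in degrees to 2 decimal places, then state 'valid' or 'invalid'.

α = atan 0.4 = 21.80°;  2α = 43.60°
edge 2: e_2 = (+2.26, +0.67);  n_2 = (+0.2842, -0.9588)
edge 3: e_3 = (+0.87, +1.32);  n_3 = (+0.8350, -0.5503)
∠(n_2, n_3) = 40.10°
δ = |180° − 40.10°| = 139.90°
139.90° > 2α = 43.60°  →  invalid

δ = 139.90°, invalid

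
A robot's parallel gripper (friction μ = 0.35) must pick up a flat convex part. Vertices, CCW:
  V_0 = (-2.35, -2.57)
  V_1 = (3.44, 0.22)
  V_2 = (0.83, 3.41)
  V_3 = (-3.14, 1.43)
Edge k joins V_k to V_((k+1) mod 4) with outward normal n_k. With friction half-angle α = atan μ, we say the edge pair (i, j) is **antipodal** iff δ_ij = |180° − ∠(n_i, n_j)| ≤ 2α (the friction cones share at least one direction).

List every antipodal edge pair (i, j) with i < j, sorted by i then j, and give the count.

α = atan 0.35 = 19.29°;  2α = 38.58°
n_0 = (+0.4341, -0.9009)
n_1 = (+0.7740, +0.6332)
n_2 = (-0.4463, +0.8949)
n_3 = (-0.9810, -0.1938)
  (0,1): δ = 76.44°  ·
  (0,2): δ = 0.78°  ✓
  (0,3): δ = 75.44°  ·
  (1,2): δ = 102.78°  ·
  (1,3): δ = 28.12°  ✓
  (2,3): δ = 105.34°  ·
antipodal pairs: 2

count = 2; pairs: (0,2), (1,3)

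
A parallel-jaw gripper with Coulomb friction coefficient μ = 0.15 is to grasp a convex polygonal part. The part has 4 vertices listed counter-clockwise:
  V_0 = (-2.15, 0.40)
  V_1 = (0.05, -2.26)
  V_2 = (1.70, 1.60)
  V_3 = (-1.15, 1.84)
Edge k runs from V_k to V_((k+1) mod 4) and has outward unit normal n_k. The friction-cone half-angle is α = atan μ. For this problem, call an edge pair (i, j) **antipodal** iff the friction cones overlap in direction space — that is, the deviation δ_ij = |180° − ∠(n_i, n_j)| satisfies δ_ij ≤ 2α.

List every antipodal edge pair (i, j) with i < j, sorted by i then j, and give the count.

α = atan 0.15 = 8.53°;  2α = 17.06°
n_0 = (-0.7706, -0.6373)
n_1 = (+0.9195, -0.3931)
n_2 = (+0.0839, +0.9965)
n_3 = (-0.8214, +0.5704)
  (0,1): δ = 62.74°  ·
  (0,2): δ = 45.59°  ·
  (0,3): δ = 105.63°  ·
  (1,2): δ = 71.67°  ·
  (1,3): δ = 11.63°  ✓
  (2,3): δ = 119.96°  ·
antipodal pairs: 1

count = 1; pairs: (1,3)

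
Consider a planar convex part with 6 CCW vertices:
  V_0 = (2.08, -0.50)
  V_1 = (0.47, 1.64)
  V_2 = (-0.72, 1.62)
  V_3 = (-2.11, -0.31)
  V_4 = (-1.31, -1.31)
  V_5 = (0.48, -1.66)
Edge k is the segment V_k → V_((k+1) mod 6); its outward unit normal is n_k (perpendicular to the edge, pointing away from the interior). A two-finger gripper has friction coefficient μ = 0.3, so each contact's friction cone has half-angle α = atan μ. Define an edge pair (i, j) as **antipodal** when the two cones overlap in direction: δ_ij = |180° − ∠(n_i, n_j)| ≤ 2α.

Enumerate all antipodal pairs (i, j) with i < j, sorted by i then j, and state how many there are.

count = 3; pairs: (0,3), (1,4), (2,5)

α = atan 0.3 = 16.70°;  2α = 33.40°
n_0 = (+0.7991, +0.6012)
n_1 = (-0.0168, +0.9999)
n_2 = (-0.8115, +0.5844)
n_3 = (-0.7809, -0.6247)
n_4 = (-0.1919, -0.9814)
n_5 = (+0.5870, -0.8096)
  (0,1): δ = 125.99°  ·
  (0,2): δ = 72.72°  ·
  (0,3): δ = 1.70°  ✓
  (0,4): δ = 41.98°  ·
  (0,5): δ = 88.99°  ·
  (1,2): δ = 126.72°  ·
  (1,3): δ = 52.30°  ·
  (1,4): δ = 12.03°  ✓
  (1,5): δ = 34.98°  ·
  (2,3): δ = 105.58°  ·
  (2,4): δ = 65.30°  ·
  (2,5): δ = 18.30°  ✓
  (3,4): δ = 139.72°  ·
  (3,5): δ = 92.72°  ·
  (4,5): δ = 132.99°  ·
antipodal pairs: 3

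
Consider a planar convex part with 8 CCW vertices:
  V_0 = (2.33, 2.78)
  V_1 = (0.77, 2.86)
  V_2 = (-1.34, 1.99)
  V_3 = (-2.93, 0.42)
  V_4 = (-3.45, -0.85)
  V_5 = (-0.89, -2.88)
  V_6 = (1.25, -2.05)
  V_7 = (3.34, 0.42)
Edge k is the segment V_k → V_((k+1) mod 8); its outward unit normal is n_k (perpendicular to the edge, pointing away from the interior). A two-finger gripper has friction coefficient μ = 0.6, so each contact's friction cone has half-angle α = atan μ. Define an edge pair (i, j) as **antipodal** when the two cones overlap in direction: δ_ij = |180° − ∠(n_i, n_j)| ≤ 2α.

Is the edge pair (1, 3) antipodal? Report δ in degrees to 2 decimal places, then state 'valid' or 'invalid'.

α = atan 0.6 = 30.96°;  2α = 61.93°
edge 1: e_1 = (-2.11, -0.87);  n_1 = (-0.3812, +0.9245)
edge 3: e_3 = (-0.52, -1.27);  n_3 = (-0.9254, +0.3789)
∠(n_1, n_3) = 45.33°
δ = |180° − 45.33°| = 134.67°
134.67° > 2α = 61.93°  →  invalid

δ = 134.67°, invalid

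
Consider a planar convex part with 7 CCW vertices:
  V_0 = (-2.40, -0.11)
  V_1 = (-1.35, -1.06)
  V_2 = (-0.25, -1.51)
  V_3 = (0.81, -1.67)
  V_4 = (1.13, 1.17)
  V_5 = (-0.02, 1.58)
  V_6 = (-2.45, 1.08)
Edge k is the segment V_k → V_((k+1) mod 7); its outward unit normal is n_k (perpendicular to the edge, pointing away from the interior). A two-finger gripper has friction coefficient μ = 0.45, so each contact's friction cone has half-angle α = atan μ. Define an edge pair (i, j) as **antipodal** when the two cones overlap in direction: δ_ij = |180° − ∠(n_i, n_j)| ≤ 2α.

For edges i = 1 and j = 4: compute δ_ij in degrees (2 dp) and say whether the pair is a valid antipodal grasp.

α = atan 0.45 = 24.23°;  2α = 48.46°
edge 1: e_1 = (+1.10, -0.45);  n_1 = (-0.3786, -0.9255)
edge 4: e_4 = (-1.15, +0.41);  n_4 = (+0.3358, +0.9419)
∠(n_1, n_4) = 177.37°
δ = |180° − 177.37°| = 2.63°
2.63° ≤ 2α = 48.46°  →  valid

δ = 2.63°, valid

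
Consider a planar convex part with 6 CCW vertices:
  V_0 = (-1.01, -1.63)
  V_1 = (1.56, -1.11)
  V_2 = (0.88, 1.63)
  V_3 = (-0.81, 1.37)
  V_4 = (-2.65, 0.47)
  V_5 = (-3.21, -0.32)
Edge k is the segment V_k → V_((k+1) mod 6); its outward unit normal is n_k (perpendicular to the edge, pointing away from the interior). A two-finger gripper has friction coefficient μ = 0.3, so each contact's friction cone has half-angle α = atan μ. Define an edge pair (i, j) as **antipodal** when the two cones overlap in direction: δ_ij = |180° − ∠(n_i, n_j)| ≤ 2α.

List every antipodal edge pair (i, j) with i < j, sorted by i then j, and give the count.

count = 2; pairs: (0,2), (0,3)

α = atan 0.3 = 16.70°;  2α = 33.40°
n_0 = (+0.1983, -0.9801)
n_1 = (+0.9706, +0.2409)
n_2 = (-0.1521, +0.9884)
n_3 = (-0.4394, +0.8983)
n_4 = (-0.8158, +0.5783)
n_5 = (-0.5116, -0.8592)
  (0,1): δ = 87.50°  ·
  (0,2): δ = 2.69°  ✓
  (0,3): δ = 14.63°  ✓
  (0,4): δ = 43.23°  ·
  (0,5): δ = 137.79°  ·
  (1,2): δ = 95.19°  ·
  (1,3): δ = 77.87°  ·
  (1,4): δ = 49.27°  ·
  (1,5): δ = 45.29°  ·
  (2,3): δ = 162.68°  ·
  (2,4): δ = 134.08°  ·
  (2,5): δ = 39.52°  ·
  (3,4): δ = 151.40°  ·
  (3,5): δ = 56.84°  ·
  (4,5): δ = 85.44°  ·
antipodal pairs: 2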